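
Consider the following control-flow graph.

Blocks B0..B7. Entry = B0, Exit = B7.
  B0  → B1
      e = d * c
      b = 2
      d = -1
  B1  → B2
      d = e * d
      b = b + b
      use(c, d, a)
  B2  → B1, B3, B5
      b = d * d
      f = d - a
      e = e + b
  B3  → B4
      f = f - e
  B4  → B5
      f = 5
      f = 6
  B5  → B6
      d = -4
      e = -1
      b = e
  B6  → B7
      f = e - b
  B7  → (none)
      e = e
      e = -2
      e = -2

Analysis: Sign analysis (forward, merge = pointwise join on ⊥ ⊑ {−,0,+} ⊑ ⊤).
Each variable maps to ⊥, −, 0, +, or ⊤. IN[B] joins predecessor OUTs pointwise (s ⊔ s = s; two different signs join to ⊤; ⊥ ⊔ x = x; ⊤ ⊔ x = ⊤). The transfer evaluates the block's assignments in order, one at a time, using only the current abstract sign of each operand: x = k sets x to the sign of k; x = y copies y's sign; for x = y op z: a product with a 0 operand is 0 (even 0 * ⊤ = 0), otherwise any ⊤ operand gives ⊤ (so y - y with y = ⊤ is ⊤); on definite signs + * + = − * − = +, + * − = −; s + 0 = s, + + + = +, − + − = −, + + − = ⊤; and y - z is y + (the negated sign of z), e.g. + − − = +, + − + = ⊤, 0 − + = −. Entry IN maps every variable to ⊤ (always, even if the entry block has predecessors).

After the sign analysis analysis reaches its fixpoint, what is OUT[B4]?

Per-block solution:
  B0:   IN=(all ⊤)   OUT={b:+, d:-; rest ⊤}
  B1:   IN=(all ⊤)   OUT=(all ⊤)
  B2:   IN=(all ⊤)   OUT=(all ⊤)
  B3:   IN=(all ⊤)   OUT=(all ⊤)
  B4:   IN=(all ⊤)   OUT={f:+; rest ⊤}
  B5:   IN=(all ⊤)   OUT={b:-, d:-, e:-; rest ⊤}
  B6:   IN={b:-, d:-, e:-; rest ⊤}   OUT={b:-, d:-, e:-; rest ⊤}
  B7:   IN={b:-, d:-, e:-; rest ⊤}   OUT={b:-, d:-, e:-; rest ⊤}

Merge at B4: IN[B4] = OUT[B3] = {a: ⊤, b: ⊤, c: ⊤, d: ⊤, e: ⊤, f: ⊤}
Applying B4's transfer function to that IN value gives OUT[B4] (row B4 above).

Answer: {a: ⊤, b: ⊤, c: ⊤, d: ⊤, e: ⊤, f: +}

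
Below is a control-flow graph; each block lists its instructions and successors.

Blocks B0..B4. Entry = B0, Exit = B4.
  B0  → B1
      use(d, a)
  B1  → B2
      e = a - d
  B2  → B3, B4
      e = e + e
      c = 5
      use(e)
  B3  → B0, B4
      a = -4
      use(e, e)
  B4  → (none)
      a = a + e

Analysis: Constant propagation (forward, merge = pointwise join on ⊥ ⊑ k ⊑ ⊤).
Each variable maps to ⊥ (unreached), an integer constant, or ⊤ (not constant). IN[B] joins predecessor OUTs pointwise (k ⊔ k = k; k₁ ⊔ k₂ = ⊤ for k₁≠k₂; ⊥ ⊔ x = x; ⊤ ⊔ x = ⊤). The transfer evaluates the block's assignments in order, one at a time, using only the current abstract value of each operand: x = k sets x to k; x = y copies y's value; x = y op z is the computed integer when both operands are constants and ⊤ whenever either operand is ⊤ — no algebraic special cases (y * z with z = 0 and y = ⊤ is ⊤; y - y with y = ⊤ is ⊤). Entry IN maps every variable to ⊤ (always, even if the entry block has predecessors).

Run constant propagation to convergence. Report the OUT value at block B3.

Answer: {a: -4, b: ⊤, c: 5, d: ⊤, e: ⊤, f: ⊤}

Derivation:
Per-block solution:
  B0:   IN=(all ⊤)   OUT=(all ⊤)
  B1:   IN=(all ⊤)   OUT=(all ⊤)
  B2:   IN=(all ⊤)   OUT={c:5; rest ⊤}
  B3:   IN={c:5; rest ⊤}   OUT={a:-4, c:5; rest ⊤}
  B4:   IN={c:5; rest ⊤}   OUT={c:5; rest ⊤}

Merge at B3: IN[B3] = OUT[B2] = {a: ⊤, b: ⊤, c: 5, d: ⊤, e: ⊤, f: ⊤}
Applying B3's transfer function to that IN value gives OUT[B3] (row B3 above).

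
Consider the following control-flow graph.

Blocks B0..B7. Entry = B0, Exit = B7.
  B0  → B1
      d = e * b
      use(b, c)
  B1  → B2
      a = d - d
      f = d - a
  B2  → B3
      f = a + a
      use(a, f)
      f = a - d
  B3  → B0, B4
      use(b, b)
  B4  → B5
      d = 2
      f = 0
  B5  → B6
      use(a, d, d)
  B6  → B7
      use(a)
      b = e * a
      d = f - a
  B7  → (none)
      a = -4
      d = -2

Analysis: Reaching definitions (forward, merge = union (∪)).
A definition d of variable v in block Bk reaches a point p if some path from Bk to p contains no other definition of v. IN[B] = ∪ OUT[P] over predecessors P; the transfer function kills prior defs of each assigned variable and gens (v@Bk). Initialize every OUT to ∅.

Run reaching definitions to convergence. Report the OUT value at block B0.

Answer: {a@B1, d@B0, f@B2}

Derivation:
Converged values:
  B0:   IN={a@B1, d@B0, f@B2}   OUT={a@B1, d@B0, f@B2}
  B1:   IN={a@B1, d@B0, f@B2}   OUT={a@B1, d@B0, f@B1}
  B2:   IN={a@B1, d@B0, f@B1}   OUT={a@B1, d@B0, f@B2}
  B3:   IN={a@B1, d@B0, f@B2}   OUT={a@B1, d@B0, f@B2}
  B4:   IN={a@B1, d@B0, f@B2}   OUT={a@B1, d@B4, f@B4}
  B5:   IN={a@B1, d@B4, f@B4}   OUT={a@B1, d@B4, f@B4}
  B6:   IN={a@B1, d@B4, f@B4}   OUT={a@B1, b@B6, d@B6, f@B4}
  B7:   IN={a@B1, b@B6, d@B6, f@B4}   OUT={a@B7, b@B6, d@B7, f@B4}

Merge at B0 (entry node, so the boundary value {} is joined with the incoming edge(s)): IN[B0] = {} ⊔ OUT[B3] = {a@B1, d@B0, f@B2}
Applying B0's transfer function to that IN value gives OUT[B0] (row B0 above).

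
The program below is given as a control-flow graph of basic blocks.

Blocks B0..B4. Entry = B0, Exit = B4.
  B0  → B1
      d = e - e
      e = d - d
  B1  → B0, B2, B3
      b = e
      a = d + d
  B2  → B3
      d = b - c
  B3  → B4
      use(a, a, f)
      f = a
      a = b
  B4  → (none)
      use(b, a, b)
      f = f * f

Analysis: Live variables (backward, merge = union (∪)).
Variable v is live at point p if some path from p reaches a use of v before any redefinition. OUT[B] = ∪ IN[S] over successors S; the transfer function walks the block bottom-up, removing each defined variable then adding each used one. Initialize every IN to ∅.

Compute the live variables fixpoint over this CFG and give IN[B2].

Per-block solution:
  B0:   IN={c, e, f}   OUT={c, d, e, f}
  B1:   IN={c, d, e, f}   OUT={a, b, c, e, f}
  B2:   IN={a, b, c, f}   OUT={a, b, f}
  B3:   IN={a, b, f}   OUT={a, b, f}
  B4:   IN={a, b, f}   OUT={}

Merge at B2: OUT[B2] = IN[B3] = {a, b, f}
Applying B2's transfer function to that OUT value gives IN[B2] (row B2 above).

Answer: {a, b, c, f}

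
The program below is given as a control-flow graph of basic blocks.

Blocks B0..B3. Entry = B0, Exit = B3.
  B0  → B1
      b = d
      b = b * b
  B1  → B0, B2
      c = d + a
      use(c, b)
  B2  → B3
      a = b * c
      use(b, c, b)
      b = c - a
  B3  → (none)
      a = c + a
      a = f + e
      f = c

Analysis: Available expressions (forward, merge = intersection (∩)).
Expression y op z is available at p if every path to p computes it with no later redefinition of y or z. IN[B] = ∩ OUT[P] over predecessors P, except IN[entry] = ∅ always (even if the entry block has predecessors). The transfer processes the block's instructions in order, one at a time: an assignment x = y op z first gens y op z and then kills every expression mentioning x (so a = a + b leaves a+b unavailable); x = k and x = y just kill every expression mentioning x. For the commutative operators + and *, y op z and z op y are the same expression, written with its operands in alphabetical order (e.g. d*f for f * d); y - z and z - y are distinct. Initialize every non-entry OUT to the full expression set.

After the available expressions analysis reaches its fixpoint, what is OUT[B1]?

Fixpoint table:
  B0:  IN={}  OUT={}
  B1:  IN={}  OUT={a+d}
  B2:  IN={a+d}  OUT={c-a}
  B3:  IN={c-a}  OUT={}

Merge at B1: IN[B1] = OUT[B0] = {}
Applying B1's transfer function to that IN value gives OUT[B1] (row B1 above).

Answer: {a+d}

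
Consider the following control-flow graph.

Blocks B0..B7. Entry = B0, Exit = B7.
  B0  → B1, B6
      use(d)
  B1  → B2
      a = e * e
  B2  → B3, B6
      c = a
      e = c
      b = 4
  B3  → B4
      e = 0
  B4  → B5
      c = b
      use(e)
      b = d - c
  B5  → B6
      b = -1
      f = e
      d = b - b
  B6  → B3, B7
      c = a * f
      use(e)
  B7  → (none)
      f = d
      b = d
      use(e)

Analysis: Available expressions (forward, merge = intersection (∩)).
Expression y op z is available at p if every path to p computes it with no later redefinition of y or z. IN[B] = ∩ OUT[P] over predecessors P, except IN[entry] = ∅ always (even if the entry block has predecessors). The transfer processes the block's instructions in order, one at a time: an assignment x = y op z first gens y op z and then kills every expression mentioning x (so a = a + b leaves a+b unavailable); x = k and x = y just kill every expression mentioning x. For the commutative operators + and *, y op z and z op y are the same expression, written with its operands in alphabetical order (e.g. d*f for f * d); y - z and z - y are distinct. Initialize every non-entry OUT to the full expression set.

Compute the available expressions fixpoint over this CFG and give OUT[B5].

Answer: {b-b}

Derivation:
Converged values:
  B0: | IN={} | OUT={}
  B1: | IN={} | OUT={e*e}
  B2: | IN={e*e} | OUT={}
  B3: | IN={} | OUT={}
  B4: | IN={} | OUT={d-c}
  B5: | IN={d-c} | OUT={b-b}
  B6: | IN={} | OUT={a*f}
  B7: | IN={a*f} | OUT={}

Merge at B5: IN[B5] = OUT[B4] = {d-c}
Applying B5's transfer function to that IN value gives OUT[B5] (row B5 above).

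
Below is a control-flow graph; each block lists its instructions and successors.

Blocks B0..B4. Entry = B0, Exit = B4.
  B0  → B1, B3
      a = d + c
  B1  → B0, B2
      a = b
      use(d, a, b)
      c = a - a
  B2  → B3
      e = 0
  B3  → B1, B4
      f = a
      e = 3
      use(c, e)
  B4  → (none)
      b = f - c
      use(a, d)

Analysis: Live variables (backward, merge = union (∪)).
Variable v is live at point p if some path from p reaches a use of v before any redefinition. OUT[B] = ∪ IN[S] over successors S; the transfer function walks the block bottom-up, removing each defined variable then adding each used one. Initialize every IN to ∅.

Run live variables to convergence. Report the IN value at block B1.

Answer: {b, d}

Derivation:
Per-block solution:
  B0:  IN={b, c, d}  OUT={a, b, c, d}
  B1:  IN={b, d}  OUT={a, b, c, d}
  B2:  IN={a, b, c, d}  OUT={a, b, c, d}
  B3:  IN={a, b, c, d}  OUT={a, b, c, d, f}
  B4:  IN={a, c, d, f}  OUT={}

Merge at B1: OUT[B1] = IN[B0] ⊔ IN[B2] = {a, b, c, d}
Applying B1's transfer function to that OUT value gives IN[B1] (row B1 above).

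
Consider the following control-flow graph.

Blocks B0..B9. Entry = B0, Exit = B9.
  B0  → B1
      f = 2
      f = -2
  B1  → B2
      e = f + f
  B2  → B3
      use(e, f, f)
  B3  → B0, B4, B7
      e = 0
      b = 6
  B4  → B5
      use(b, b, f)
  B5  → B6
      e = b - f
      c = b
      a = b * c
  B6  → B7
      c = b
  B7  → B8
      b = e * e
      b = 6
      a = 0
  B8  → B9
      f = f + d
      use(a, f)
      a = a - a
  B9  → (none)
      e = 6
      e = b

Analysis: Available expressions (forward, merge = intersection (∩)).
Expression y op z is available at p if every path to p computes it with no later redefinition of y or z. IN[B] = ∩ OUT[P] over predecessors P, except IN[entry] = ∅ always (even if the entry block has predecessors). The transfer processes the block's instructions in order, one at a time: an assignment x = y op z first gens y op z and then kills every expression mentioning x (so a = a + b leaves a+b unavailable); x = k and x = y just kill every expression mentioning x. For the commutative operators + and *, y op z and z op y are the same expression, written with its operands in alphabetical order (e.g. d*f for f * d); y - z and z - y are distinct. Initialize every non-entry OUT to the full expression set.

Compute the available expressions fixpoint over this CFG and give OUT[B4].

Fixpoint table:
  B0:  IN={}  OUT={}
  B1:  IN={}  OUT={f+f}
  B2:  IN={f+f}  OUT={f+f}
  B3:  IN={f+f}  OUT={f+f}
  B4:  IN={f+f}  OUT={f+f}
  B5:  IN={f+f}  OUT={b*c, b-f, f+f}
  B6:  IN={b*c, b-f, f+f}  OUT={b-f, f+f}
  B7:  IN={f+f}  OUT={e*e, f+f}
  B8:  IN={e*e, f+f}  OUT={e*e}
  B9:  IN={e*e}  OUT={}

Merge at B4: IN[B4] = OUT[B3] = {f+f}
Applying B4's transfer function to that IN value gives OUT[B4] (row B4 above).

Answer: {f+f}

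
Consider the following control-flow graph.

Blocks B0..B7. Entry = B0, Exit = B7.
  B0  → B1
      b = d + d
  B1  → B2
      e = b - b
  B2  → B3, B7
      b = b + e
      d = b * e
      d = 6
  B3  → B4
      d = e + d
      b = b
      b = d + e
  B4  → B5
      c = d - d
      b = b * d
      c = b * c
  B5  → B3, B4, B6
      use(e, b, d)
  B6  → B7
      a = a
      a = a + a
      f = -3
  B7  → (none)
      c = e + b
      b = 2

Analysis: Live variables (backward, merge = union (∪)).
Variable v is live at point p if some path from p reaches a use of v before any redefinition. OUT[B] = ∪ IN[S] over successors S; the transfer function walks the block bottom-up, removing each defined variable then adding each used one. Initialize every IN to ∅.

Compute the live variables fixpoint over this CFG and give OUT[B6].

Per-block solution:
  B0: | IN={a, d} | OUT={a, b}
  B1: | IN={a, b} | OUT={a, b, e}
  B2: | IN={a, b, e} | OUT={a, b, d, e}
  B3: | IN={a, b, d, e} | OUT={a, b, d, e}
  B4: | IN={a, b, d, e} | OUT={a, b, d, e}
  B5: | IN={a, b, d, e} | OUT={a, b, d, e}
  B6: | IN={a, b, e} | OUT={b, e}
  B7: | IN={b, e} | OUT={}

Merge at B6: OUT[B6] = IN[B7] = {b, e}

Answer: {b, e}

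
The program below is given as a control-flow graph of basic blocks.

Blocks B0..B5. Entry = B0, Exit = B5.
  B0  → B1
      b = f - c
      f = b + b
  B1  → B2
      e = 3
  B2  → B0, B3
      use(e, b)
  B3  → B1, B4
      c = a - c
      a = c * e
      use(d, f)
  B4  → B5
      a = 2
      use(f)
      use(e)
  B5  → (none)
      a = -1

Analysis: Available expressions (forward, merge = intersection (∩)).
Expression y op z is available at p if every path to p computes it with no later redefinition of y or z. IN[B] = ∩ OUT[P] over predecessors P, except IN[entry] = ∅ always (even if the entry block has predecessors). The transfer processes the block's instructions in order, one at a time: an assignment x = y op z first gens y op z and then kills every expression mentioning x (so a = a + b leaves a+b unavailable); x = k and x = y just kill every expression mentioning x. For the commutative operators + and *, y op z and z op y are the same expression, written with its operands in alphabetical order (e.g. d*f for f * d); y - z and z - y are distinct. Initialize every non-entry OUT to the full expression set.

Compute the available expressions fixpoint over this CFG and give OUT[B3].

Answer: {b+b, c*e}

Trace:
Fixpoint table:
  B0:   IN={}   OUT={b+b}
  B1:   IN={b+b}   OUT={b+b}
  B2:   IN={b+b}   OUT={b+b}
  B3:   IN={b+b}   OUT={b+b, c*e}
  B4:   IN={b+b, c*e}   OUT={b+b, c*e}
  B5:   IN={b+b, c*e}   OUT={b+b, c*e}

Merge at B3: IN[B3] = OUT[B2] = {b+b}
Applying B3's transfer function to that IN value gives OUT[B3] (row B3 above).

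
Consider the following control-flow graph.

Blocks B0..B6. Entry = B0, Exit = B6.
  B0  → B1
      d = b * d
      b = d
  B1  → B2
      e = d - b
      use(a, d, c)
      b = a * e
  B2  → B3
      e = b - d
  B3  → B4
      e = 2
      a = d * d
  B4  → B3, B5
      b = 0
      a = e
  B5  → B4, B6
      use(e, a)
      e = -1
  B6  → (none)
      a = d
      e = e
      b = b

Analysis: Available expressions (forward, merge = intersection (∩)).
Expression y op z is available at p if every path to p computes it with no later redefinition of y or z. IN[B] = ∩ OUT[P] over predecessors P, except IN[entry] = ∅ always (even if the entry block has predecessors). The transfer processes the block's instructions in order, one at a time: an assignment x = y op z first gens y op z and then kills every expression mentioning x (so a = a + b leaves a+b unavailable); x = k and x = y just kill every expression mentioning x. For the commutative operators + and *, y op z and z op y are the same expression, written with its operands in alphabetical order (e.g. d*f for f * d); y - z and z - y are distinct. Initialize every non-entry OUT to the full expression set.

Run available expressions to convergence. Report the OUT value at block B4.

Converged values:
  B0:   IN={}   OUT={}
  B1:   IN={}   OUT={a*e}
  B2:   IN={a*e}   OUT={b-d}
  B3:   IN={}   OUT={d*d}
  B4:   IN={d*d}   OUT={d*d}
  B5:   IN={d*d}   OUT={d*d}
  B6:   IN={d*d}   OUT={d*d}

Merge at B4: IN[B4] = OUT[B3] ∩ OUT[B5] = {d*d}
Applying B4's transfer function to that IN value gives OUT[B4] (row B4 above).

Answer: {d*d}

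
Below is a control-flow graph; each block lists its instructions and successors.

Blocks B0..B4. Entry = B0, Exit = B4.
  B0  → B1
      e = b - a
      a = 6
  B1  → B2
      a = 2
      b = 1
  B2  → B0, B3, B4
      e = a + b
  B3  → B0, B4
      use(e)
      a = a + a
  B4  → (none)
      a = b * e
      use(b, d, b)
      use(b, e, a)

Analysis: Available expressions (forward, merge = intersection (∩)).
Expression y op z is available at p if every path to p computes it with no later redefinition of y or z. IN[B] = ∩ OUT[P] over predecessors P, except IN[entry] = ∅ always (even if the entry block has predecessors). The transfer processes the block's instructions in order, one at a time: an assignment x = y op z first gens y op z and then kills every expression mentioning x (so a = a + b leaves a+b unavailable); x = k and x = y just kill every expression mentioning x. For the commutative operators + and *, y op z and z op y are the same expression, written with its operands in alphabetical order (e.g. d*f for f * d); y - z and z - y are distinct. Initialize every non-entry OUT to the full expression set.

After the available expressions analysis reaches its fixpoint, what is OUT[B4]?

Answer: {b*e}

Working:
Per-block solution:
  B0:   IN={}   OUT={}
  B1:   IN={}   OUT={}
  B2:   IN={}   OUT={a+b}
  B3:   IN={a+b}   OUT={}
  B4:   IN={}   OUT={b*e}

Merge at B4: IN[B4] = OUT[B2] ∩ OUT[B3] = {}
Applying B4's transfer function to that IN value gives OUT[B4] (row B4 above).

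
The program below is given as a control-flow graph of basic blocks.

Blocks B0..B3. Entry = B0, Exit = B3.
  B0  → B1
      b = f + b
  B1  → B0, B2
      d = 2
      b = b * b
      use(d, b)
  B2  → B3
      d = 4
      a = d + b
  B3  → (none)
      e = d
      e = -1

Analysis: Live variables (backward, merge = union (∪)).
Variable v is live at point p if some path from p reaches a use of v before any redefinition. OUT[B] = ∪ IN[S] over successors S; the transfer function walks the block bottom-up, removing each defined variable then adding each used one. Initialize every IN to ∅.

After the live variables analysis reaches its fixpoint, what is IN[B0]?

Converged values:
  B0: | IN={b, f} | OUT={b, f}
  B1: | IN={b, f} | OUT={b, f}
  B2: | IN={b} | OUT={d}
  B3: | IN={d} | OUT={}

Merge at B0: OUT[B0] = IN[B1] = {b, f}
Applying B0's transfer function to that OUT value gives IN[B0] (row B0 above).

Answer: {b, f}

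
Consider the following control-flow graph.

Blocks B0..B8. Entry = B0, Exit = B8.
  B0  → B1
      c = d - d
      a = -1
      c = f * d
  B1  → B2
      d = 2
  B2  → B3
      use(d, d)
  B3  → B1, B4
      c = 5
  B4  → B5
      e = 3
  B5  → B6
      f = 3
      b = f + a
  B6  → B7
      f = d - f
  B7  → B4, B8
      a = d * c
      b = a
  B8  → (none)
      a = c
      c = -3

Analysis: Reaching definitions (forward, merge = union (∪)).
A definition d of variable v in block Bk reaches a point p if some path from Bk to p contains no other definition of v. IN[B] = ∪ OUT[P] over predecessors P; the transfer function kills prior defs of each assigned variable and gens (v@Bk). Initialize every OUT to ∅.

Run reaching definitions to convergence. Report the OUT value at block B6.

Answer: {a@B0, a@B7, b@B5, c@B3, d@B1, e@B4, f@B6}

Trace:
Fixpoint table:
  B0:   IN={}   OUT={a@B0, c@B0}
  B1:   IN={a@B0, c@B0, c@B3, d@B1}   OUT={a@B0, c@B0, c@B3, d@B1}
  B2:   IN={a@B0, c@B0, c@B3, d@B1}   OUT={a@B0, c@B0, c@B3, d@B1}
  B3:   IN={a@B0, c@B0, c@B3, d@B1}   OUT={a@B0, c@B3, d@B1}
  B4:   IN={a@B0, a@B7, b@B7, c@B3, d@B1, e@B4, f@B6}   OUT={a@B0, a@B7, b@B7, c@B3, d@B1, e@B4, f@B6}
  B5:   IN={a@B0, a@B7, b@B7, c@B3, d@B1, e@B4, f@B6}   OUT={a@B0, a@B7, b@B5, c@B3, d@B1, e@B4, f@B5}
  B6:   IN={a@B0, a@B7, b@B5, c@B3, d@B1, e@B4, f@B5}   OUT={a@B0, a@B7, b@B5, c@B3, d@B1, e@B4, f@B6}
  B7:   IN={a@B0, a@B7, b@B5, c@B3, d@B1, e@B4, f@B6}   OUT={a@B7, b@B7, c@B3, d@B1, e@B4, f@B6}
  B8:   IN={a@B7, b@B7, c@B3, d@B1, e@B4, f@B6}   OUT={a@B8, b@B7, c@B8, d@B1, e@B4, f@B6}

Merge at B6: IN[B6] = OUT[B5] = {a@B0, a@B7, b@B5, c@B3, d@B1, e@B4, f@B5}
Applying B6's transfer function to that IN value gives OUT[B6] (row B6 above).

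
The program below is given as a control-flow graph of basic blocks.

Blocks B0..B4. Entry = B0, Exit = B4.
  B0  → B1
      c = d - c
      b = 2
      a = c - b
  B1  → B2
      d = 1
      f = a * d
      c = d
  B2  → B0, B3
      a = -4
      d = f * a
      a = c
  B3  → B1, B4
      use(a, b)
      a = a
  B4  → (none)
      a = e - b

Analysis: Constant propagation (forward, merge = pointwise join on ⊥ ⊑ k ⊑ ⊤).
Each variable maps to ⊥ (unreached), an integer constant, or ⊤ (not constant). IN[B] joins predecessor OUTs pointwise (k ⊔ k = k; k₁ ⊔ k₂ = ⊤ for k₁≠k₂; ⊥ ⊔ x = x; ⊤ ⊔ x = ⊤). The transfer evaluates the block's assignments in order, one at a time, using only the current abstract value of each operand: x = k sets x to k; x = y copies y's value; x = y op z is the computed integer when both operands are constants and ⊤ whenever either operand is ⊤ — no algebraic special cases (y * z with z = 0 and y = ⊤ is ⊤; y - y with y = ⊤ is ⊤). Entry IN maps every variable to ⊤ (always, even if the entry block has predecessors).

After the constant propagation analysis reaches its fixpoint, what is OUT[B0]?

Per-block solution:
  B0:  IN=(all ⊤)  OUT={b:2; rest ⊤}
  B1:  IN={b:2; rest ⊤}  OUT={b:2, c:1, d:1; rest ⊤}
  B2:  IN={b:2, c:1, d:1; rest ⊤}  OUT={a:1, b:2, c:1; rest ⊤}
  B3:  IN={a:1, b:2, c:1; rest ⊤}  OUT={a:1, b:2, c:1; rest ⊤}
  B4:  IN={a:1, b:2, c:1; rest ⊤}  OUT={b:2, c:1; rest ⊤}

Merge at B0 (entry node, so the boundary value (all ⊤) is joined with the incoming edge(s)): IN[B0] = (all ⊤) ⊔ OUT[B2] = {a: ⊤, b: ⊤, c: ⊤, d: ⊤, e: ⊤, f: ⊤}
Applying B0's transfer function to that IN value gives OUT[B0] (row B0 above).

Answer: {a: ⊤, b: 2, c: ⊤, d: ⊤, e: ⊤, f: ⊤}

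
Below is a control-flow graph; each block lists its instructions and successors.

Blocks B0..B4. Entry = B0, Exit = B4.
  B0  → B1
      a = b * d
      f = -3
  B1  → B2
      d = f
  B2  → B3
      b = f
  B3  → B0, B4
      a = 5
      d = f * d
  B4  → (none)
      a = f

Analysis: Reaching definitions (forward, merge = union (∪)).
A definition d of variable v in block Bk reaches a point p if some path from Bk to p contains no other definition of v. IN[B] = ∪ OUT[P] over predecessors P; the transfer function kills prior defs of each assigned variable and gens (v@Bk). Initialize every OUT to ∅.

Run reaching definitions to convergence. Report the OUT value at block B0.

Answer: {a@B0, b@B2, d@B3, f@B0}

Trace:
Converged values:
  B0:   IN={a@B3, b@B2, d@B3, f@B0}   OUT={a@B0, b@B2, d@B3, f@B0}
  B1:   IN={a@B0, b@B2, d@B3, f@B0}   OUT={a@B0, b@B2, d@B1, f@B0}
  B2:   IN={a@B0, b@B2, d@B1, f@B0}   OUT={a@B0, b@B2, d@B1, f@B0}
  B3:   IN={a@B0, b@B2, d@B1, f@B0}   OUT={a@B3, b@B2, d@B3, f@B0}
  B4:   IN={a@B3, b@B2, d@B3, f@B0}   OUT={a@B4, b@B2, d@B3, f@B0}

Merge at B0 (entry node, so the boundary value {} is joined with the incoming edge(s)): IN[B0] = {} ⊔ OUT[B3] = {a@B3, b@B2, d@B3, f@B0}
Applying B0's transfer function to that IN value gives OUT[B0] (row B0 above).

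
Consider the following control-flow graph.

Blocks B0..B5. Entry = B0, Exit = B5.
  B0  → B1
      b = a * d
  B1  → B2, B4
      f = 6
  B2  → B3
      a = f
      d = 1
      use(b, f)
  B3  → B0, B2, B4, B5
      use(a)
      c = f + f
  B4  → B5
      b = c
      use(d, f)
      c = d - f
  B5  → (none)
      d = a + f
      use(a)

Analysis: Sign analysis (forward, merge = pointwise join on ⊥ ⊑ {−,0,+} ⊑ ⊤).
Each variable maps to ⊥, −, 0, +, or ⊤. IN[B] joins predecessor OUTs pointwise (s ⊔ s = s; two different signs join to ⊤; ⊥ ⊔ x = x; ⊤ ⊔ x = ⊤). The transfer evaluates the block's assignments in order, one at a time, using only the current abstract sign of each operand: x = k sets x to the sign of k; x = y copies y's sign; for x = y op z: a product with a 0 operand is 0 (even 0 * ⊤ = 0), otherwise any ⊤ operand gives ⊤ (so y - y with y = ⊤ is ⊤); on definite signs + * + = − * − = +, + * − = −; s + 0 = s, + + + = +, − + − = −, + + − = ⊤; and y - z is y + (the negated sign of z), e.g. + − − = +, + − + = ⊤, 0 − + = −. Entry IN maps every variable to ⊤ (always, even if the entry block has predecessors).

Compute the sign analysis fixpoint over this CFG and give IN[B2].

Per-block solution:
  B0:   IN=(all ⊤)   OUT=(all ⊤)
  B1:   IN=(all ⊤)   OUT={f:+; rest ⊤}
  B2:   IN={f:+; rest ⊤}   OUT={a:+, d:+, f:+; rest ⊤}
  B3:   IN={a:+, d:+, f:+; rest ⊤}   OUT={a:+, c:+, d:+, f:+; rest ⊤}
  B4:   IN={f:+; rest ⊤}   OUT={f:+; rest ⊤}
  B5:   IN={f:+; rest ⊤}   OUT={f:+; rest ⊤}

Merge at B2: IN[B2] = OUT[B1] ⊔ OUT[B3] = {a: ⊤, b: ⊤, c: ⊤, d: ⊤, e: ⊤, f: +}

Answer: {a: ⊤, b: ⊤, c: ⊤, d: ⊤, e: ⊤, f: +}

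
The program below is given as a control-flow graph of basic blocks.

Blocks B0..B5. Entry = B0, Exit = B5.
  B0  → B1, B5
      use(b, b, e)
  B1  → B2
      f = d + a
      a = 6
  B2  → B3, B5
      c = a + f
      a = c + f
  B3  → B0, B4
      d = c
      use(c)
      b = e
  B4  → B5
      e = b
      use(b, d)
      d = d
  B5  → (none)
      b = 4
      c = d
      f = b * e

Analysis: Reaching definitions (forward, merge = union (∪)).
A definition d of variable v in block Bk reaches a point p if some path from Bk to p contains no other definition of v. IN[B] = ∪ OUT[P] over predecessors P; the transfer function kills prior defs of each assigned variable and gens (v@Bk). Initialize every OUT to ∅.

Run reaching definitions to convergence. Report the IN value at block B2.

Answer: {a@B1, b@B3, c@B2, d@B3, f@B1}

Trace:
Converged values:
  B0:  IN={a@B2, b@B3, c@B2, d@B3, f@B1}  OUT={a@B2, b@B3, c@B2, d@B3, f@B1}
  B1:  IN={a@B2, b@B3, c@B2, d@B3, f@B1}  OUT={a@B1, b@B3, c@B2, d@B3, f@B1}
  B2:  IN={a@B1, b@B3, c@B2, d@B3, f@B1}  OUT={a@B2, b@B3, c@B2, d@B3, f@B1}
  B3:  IN={a@B2, b@B3, c@B2, d@B3, f@B1}  OUT={a@B2, b@B3, c@B2, d@B3, f@B1}
  B4:  IN={a@B2, b@B3, c@B2, d@B3, f@B1}  OUT={a@B2, b@B3, c@B2, d@B4, e@B4, f@B1}
  B5:  IN={a@B2, b@B3, c@B2, d@B3, d@B4, e@B4, f@B1}  OUT={a@B2, b@B5, c@B5, d@B3, d@B4, e@B4, f@B5}

Merge at B2: IN[B2] = OUT[B1] = {a@B1, b@B3, c@B2, d@B3, f@B1}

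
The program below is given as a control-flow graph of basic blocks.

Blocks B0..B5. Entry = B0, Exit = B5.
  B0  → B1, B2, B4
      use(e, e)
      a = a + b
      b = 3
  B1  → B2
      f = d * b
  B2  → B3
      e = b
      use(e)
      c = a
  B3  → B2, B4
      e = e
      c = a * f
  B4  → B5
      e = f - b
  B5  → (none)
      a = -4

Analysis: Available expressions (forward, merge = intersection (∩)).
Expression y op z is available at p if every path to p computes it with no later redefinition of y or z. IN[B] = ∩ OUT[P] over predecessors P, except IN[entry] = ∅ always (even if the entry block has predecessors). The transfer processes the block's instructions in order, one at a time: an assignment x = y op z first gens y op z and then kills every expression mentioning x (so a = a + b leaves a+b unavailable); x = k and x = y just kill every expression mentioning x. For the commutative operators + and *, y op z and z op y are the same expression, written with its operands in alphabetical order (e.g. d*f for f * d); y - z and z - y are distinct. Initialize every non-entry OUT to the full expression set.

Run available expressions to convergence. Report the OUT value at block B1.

Fixpoint table:
  B0:  IN={}  OUT={}
  B1:  IN={}  OUT={b*d}
  B2:  IN={}  OUT={}
  B3:  IN={}  OUT={a*f}
  B4:  IN={}  OUT={f-b}
  B5:  IN={f-b}  OUT={f-b}

Merge at B1: IN[B1] = OUT[B0] = {}
Applying B1's transfer function to that IN value gives OUT[B1] (row B1 above).

Answer: {b*d}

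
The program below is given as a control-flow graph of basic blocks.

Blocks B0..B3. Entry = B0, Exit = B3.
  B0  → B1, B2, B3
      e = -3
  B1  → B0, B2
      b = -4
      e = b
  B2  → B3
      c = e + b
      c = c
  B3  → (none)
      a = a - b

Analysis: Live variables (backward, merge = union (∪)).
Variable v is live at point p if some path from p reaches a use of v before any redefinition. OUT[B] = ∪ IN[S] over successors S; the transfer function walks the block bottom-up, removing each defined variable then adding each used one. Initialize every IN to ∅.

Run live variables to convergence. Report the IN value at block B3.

Answer: {a, b}

Derivation:
Fixpoint table:
  B0:   IN={a, b}   OUT={a, b, e}
  B1:   IN={a}   OUT={a, b, e}
  B2:   IN={a, b, e}   OUT={a, b}
  B3:   IN={a, b}   OUT={}

B3 is the boundary node: OUT[B3] = {}
Applying B3's transfer function to that OUT value gives IN[B3] (row B3 above).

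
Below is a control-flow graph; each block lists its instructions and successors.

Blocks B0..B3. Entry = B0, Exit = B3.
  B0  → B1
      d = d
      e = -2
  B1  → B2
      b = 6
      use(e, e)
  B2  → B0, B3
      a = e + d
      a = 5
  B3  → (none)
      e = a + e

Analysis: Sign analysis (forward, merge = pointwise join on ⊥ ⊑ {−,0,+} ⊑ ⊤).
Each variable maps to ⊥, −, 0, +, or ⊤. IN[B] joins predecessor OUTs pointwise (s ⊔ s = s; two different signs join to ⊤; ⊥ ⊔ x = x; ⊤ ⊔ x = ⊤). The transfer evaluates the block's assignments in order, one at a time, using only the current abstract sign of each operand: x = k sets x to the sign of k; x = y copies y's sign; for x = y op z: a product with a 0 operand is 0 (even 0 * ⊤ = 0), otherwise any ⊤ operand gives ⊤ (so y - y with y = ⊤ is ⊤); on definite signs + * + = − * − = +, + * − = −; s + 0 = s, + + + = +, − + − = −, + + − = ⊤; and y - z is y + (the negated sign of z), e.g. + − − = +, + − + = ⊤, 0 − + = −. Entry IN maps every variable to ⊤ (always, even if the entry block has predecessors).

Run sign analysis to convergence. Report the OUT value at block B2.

Answer: {a: +, b: +, c: ⊤, d: ⊤, e: -, f: ⊤}

Derivation:
Converged values:
  B0:  IN=(all ⊤)  OUT={e:-; rest ⊤}
  B1:  IN={e:-; rest ⊤}  OUT={b:+, e:-; rest ⊤}
  B2:  IN={b:+, e:-; rest ⊤}  OUT={a:+, b:+, e:-; rest ⊤}
  B3:  IN={a:+, b:+, e:-; rest ⊤}  OUT={a:+, b:+; rest ⊤}

Merge at B2: IN[B2] = OUT[B1] = {a: ⊤, b: +, c: ⊤, d: ⊤, e: -, f: ⊤}
Applying B2's transfer function to that IN value gives OUT[B2] (row B2 above).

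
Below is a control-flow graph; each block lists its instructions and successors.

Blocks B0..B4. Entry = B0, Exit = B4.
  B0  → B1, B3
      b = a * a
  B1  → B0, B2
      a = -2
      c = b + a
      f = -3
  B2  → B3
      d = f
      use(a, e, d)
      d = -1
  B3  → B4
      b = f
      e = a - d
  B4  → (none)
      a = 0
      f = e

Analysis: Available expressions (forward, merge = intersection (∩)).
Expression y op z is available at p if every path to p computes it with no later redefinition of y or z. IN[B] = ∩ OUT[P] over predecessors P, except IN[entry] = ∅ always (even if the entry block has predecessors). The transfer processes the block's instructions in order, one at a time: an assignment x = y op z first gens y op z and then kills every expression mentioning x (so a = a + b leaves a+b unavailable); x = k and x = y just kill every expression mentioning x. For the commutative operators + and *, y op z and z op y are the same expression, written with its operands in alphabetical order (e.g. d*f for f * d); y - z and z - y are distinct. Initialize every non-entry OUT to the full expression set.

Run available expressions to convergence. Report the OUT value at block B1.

Fixpoint table:
  B0: | IN={} | OUT={a*a}
  B1: | IN={a*a} | OUT={a+b}
  B2: | IN={a+b} | OUT={a+b}
  B3: | IN={} | OUT={a-d}
  B4: | IN={a-d} | OUT={}

Merge at B1: IN[B1] = OUT[B0] = {a*a}
Applying B1's transfer function to that IN value gives OUT[B1] (row B1 above).

Answer: {a+b}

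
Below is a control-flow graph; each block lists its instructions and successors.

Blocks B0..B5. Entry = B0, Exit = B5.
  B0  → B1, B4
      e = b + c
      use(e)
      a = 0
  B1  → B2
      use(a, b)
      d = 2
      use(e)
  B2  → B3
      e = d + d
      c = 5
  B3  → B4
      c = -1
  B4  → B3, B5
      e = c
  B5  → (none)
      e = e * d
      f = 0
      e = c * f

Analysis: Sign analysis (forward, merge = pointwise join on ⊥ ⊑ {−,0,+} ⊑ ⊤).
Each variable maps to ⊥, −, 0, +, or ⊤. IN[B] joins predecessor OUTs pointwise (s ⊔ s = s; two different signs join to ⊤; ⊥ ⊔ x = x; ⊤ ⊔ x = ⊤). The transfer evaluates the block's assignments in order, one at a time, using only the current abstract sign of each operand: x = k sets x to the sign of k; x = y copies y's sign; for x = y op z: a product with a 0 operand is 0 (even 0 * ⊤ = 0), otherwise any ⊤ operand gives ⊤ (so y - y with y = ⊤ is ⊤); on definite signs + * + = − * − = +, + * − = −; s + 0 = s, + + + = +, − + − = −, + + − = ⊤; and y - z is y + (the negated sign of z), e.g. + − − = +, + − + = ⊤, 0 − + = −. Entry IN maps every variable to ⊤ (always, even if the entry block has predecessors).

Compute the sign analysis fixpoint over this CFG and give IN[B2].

Answer: {a: 0, b: ⊤, c: ⊤, d: +, e: ⊤, f: ⊤}

Trace:
Fixpoint table:
  B0: | IN=(all ⊤) | OUT={a:0; rest ⊤}
  B1: | IN={a:0; rest ⊤} | OUT={a:0, d:+; rest ⊤}
  B2: | IN={a:0, d:+; rest ⊤} | OUT={a:0, c:+, d:+, e:+; rest ⊤}
  B3: | IN={a:0; rest ⊤} | OUT={a:0, c:-; rest ⊤}
  B4: | IN={a:0; rest ⊤} | OUT={a:0; rest ⊤}
  B5: | IN={a:0; rest ⊤} | OUT={a:0, e:0, f:0; rest ⊤}

Merge at B2: IN[B2] = OUT[B1] = {a: 0, b: ⊤, c: ⊤, d: +, e: ⊤, f: ⊤}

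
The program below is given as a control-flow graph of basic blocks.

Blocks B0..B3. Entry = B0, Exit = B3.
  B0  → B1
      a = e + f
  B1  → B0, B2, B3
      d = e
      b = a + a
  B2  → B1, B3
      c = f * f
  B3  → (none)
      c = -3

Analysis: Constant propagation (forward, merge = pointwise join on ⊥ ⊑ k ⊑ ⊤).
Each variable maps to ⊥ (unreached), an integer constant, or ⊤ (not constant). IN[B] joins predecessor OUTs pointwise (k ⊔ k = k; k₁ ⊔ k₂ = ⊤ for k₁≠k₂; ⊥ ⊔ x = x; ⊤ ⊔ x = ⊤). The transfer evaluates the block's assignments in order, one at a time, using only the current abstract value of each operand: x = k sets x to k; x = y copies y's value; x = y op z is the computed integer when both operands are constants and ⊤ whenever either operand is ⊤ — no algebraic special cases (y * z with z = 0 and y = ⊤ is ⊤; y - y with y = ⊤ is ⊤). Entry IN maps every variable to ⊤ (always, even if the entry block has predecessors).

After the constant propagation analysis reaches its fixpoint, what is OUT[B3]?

Answer: {a: ⊤, b: ⊤, c: -3, d: ⊤, e: ⊤, f: ⊤}

Working:
Converged values:
  B0:   IN=(all ⊤)   OUT=(all ⊤)
  B1:   IN=(all ⊤)   OUT=(all ⊤)
  B2:   IN=(all ⊤)   OUT=(all ⊤)
  B3:   IN=(all ⊤)   OUT={c:-3; rest ⊤}

Merge at B3: IN[B3] = OUT[B1] ⊔ OUT[B2] = {a: ⊤, b: ⊤, c: ⊤, d: ⊤, e: ⊤, f: ⊤}
Applying B3's transfer function to that IN value gives OUT[B3] (row B3 above).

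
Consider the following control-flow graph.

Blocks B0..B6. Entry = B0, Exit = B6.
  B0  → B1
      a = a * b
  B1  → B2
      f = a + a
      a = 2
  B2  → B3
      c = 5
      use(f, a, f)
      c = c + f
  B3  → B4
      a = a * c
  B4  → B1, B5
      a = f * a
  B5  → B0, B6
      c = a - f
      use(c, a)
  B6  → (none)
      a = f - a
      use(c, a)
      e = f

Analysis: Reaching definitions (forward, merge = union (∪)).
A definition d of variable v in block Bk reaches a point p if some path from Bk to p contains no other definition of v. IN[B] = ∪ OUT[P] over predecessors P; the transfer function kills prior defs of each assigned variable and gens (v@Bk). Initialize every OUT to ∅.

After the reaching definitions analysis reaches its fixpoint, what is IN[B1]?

Converged values:
  B0: | IN={a@B4, c@B5, f@B1} | OUT={a@B0, c@B5, f@B1}
  B1: | IN={a@B0, a@B4, c@B2, c@B5, f@B1} | OUT={a@B1, c@B2, c@B5, f@B1}
  B2: | IN={a@B1, c@B2, c@B5, f@B1} | OUT={a@B1, c@B2, f@B1}
  B3: | IN={a@B1, c@B2, f@B1} | OUT={a@B3, c@B2, f@B1}
  B4: | IN={a@B3, c@B2, f@B1} | OUT={a@B4, c@B2, f@B1}
  B5: | IN={a@B4, c@B2, f@B1} | OUT={a@B4, c@B5, f@B1}
  B6: | IN={a@B4, c@B5, f@B1} | OUT={a@B6, c@B5, e@B6, f@B1}

Merge at B1: IN[B1] = OUT[B0] ⊔ OUT[B4] = {a@B0, a@B4, c@B2, c@B5, f@B1}

Answer: {a@B0, a@B4, c@B2, c@B5, f@B1}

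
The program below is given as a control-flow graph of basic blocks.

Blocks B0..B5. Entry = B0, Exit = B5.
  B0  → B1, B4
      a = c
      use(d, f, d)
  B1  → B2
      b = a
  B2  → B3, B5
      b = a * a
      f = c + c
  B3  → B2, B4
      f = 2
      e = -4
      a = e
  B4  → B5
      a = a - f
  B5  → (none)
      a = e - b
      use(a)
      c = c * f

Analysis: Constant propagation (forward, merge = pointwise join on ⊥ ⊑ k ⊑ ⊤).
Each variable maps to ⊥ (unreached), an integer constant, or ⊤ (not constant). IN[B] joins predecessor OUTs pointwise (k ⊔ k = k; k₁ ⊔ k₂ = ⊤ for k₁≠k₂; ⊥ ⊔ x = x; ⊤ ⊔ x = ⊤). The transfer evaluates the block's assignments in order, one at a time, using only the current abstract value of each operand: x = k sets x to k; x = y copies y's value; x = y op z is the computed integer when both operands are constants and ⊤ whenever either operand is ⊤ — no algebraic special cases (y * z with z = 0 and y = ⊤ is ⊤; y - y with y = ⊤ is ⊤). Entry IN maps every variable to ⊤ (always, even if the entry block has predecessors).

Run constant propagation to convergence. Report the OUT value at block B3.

Answer: {a: -4, b: ⊤, c: ⊤, d: ⊤, e: -4, f: 2}

Working:
Fixpoint table:
  B0: | IN=(all ⊤) | OUT=(all ⊤)
  B1: | IN=(all ⊤) | OUT=(all ⊤)
  B2: | IN=(all ⊤) | OUT=(all ⊤)
  B3: | IN=(all ⊤) | OUT={a:-4, e:-4, f:2; rest ⊤}
  B4: | IN=(all ⊤) | OUT=(all ⊤)
  B5: | IN=(all ⊤) | OUT=(all ⊤)

Merge at B3: IN[B3] = OUT[B2] = {a: ⊤, b: ⊤, c: ⊤, d: ⊤, e: ⊤, f: ⊤}
Applying B3's transfer function to that IN value gives OUT[B3] (row B3 above).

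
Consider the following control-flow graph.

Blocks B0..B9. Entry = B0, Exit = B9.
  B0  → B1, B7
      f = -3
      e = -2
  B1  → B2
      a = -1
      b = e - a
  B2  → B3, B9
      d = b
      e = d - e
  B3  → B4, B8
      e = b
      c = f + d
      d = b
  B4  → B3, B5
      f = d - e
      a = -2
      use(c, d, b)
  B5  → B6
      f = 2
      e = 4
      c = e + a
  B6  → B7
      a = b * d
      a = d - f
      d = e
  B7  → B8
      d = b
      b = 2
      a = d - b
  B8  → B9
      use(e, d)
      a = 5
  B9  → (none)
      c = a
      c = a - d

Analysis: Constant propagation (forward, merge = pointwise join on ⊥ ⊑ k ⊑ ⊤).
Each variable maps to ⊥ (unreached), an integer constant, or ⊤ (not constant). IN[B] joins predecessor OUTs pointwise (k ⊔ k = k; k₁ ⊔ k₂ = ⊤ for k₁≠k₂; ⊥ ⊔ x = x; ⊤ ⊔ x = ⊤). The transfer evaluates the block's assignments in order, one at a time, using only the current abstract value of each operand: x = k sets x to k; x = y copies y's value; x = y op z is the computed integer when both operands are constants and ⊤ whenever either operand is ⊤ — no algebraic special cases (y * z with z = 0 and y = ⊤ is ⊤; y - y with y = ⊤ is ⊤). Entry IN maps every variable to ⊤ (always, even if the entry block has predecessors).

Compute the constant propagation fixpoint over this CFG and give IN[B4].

Answer: {a: ⊤, b: -1, c: ⊤, d: -1, e: -1, f: ⊤}

Derivation:
Per-block solution:
  B0: | IN=(all ⊤) | OUT={e:-2, f:-3; rest ⊤}
  B1: | IN={e:-2, f:-3; rest ⊤} | OUT={a:-1, b:-1, e:-2, f:-3; rest ⊤}
  B2: | IN={a:-1, b:-1, e:-2, f:-3; rest ⊤} | OUT={a:-1, b:-1, d:-1, e:1, f:-3; rest ⊤}
  B3: | IN={b:-1, d:-1; rest ⊤} | OUT={b:-1, d:-1, e:-1; rest ⊤}
  B4: | IN={b:-1, d:-1, e:-1; rest ⊤} | OUT={a:-2, b:-1, d:-1, e:-1, f:0; rest ⊤}
  B5: | IN={a:-2, b:-1, d:-1, e:-1, f:0; rest ⊤} | OUT={a:-2, b:-1, c:2, d:-1, e:4, f:2; rest ⊤}
  B6: | IN={a:-2, b:-1, c:2, d:-1, e:4, f:2; rest ⊤} | OUT={a:-3, b:-1, c:2, d:4, e:4, f:2; rest ⊤}
  B7: | IN=(all ⊤) | OUT={b:2; rest ⊤}
  B8: | IN=(all ⊤) | OUT={a:5; rest ⊤}
  B9: | IN=(all ⊤) | OUT=(all ⊤)

Merge at B4: IN[B4] = OUT[B3] = {a: ⊤, b: -1, c: ⊤, d: -1, e: -1, f: ⊤}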